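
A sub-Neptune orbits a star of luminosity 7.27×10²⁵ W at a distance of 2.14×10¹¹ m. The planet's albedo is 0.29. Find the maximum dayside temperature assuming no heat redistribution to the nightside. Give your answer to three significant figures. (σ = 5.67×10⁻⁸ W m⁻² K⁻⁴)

T_ss ≈ 199 K

Flux: S = L/(4πd²) = 7.27×10²⁵/(4π×(2.14×10¹¹)²) = 126 W m⁻².
With no redistribution each surface element balances locally: S(1−A) = σT⁴.
T = [126 × 0.71 / 5.67×10⁻⁸]^(1/4) = (1.58×10⁹)^(1/4) = 199 K.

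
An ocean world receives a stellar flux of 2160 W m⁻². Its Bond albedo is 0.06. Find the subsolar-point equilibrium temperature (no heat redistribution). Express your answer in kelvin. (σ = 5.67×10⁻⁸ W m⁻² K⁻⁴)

T_ss ≈ 435 K

At the subsolar point the surface absorbs S(1−A) and emits σT⁴ per unit area — no factor of 4, since only the local patch is in balance.
T = [2160 × 0.94 / 5.67×10⁻⁸]^(1/4) = (3.58×10¹⁰)^(1/4) = 435 K.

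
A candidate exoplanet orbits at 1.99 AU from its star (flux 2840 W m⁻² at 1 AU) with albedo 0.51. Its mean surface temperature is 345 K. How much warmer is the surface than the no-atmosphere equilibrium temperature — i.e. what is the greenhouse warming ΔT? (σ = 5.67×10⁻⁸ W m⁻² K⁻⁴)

S = 2840/1.99² = 717.2 W m⁻².
T_eq = [S(1−A)/(4σ)]^(1/4) = [717.2×0.49/(4×5.67×10⁻⁸)]^(1/4) = 198.4 K.
ΔT = T_surf − T_eq = 345 − 198.4.

ΔT ≈ 146.6 K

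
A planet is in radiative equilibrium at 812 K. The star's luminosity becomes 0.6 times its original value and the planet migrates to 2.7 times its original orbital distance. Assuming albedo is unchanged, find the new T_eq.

T_eq ≈ 435 K

T_eq ∝ L^(1/4) · d^(−1/2).
T′ = 812 × 0.6^(1/4) / 2.7^(1/2) = 435 K.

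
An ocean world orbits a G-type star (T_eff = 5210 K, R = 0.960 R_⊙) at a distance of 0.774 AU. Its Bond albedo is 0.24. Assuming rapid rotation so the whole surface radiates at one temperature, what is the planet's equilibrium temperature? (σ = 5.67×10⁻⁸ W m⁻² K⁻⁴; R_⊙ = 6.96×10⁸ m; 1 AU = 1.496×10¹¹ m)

T_eq ≈ 261 K

R_⋆ = 0.960 × 6.96×10⁸ = 6.68×10⁸ m.
d = 0.774 AU = 1.16×10¹¹ m.
L = 4πR_⋆²σT_⋆⁴ = 4π(6.68×10⁸)² × 5.67×10⁻⁸ × (5210)⁴ = 2.34×10²⁶ W.
S = L/(4πd²) = 1390 W m⁻².
Energy balance: absorbed = emitted ⇒ πR²·S(1−A) = 4πR²·σT_eq⁴, so T_eq⁴ = S(1−A)/(4σ).
T_eq = [1390 × 0.76 / (4 × 5.67×10⁻⁸)]^(1/4) = (4.66×10⁹)^(1/4) = 261 K.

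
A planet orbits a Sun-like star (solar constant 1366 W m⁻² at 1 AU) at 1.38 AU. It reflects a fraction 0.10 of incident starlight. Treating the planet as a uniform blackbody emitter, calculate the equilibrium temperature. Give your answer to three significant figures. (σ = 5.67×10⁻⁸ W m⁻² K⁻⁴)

T_eq ≈ 231 K

Flux at 1.38 AU: S = 1366/1.38² = 717 W m⁻².
Energy balance: absorbed = emitted ⇒ πR²·S(1−A) = 4πR²·σT_eq⁴, so T_eq⁴ = S(1−A)/(4σ).
T_eq = [717 × 0.90 / (4 × 5.67×10⁻⁸)]^(1/4) = (2.85×10⁹)^(1/4) = 231 K.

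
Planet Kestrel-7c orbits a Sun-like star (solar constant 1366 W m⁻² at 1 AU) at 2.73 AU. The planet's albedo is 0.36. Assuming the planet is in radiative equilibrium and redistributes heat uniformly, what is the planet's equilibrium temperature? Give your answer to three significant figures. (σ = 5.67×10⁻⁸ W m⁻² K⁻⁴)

Flux at 2.73 AU: S = 1366/2.73² = 183 W m⁻².
Energy balance: absorbed = emitted ⇒ πR²·S(1−A) = 4πR²·σT_eq⁴, so T_eq⁴ = S(1−A)/(4σ).
T_eq = [183 × 0.64 / (4 × 5.67×10⁻⁸)]^(1/4) = (5.17×10⁸)^(1/4) = 151 K.

T_eq ≈ 151 K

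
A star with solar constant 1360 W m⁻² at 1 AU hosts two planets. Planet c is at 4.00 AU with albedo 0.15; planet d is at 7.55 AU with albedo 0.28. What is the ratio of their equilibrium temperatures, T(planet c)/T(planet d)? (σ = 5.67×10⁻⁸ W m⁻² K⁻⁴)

T_eq = [S₀(1−A)/(4σd²)]^(1/4), so T ∝ (1−A)^(1/4) / √d.
T₁ = [1360×0.85/(4×5.67×10⁻⁸×4.00²)]^(1/4) = 133.60 K.
T₂ = [1360×0.72/(4×5.67×10⁻⁸×7.55²)]^(1/4) = 93.29 K.

T₁/T₂ ≈ 1.432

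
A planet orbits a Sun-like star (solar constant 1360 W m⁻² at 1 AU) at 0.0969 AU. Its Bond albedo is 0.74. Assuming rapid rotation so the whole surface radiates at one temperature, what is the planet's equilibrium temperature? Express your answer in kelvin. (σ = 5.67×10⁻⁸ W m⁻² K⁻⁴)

Flux at 0.0969 AU: S = 1360/0.0969² = 1.45×10⁵ W m⁻².
Energy balance: absorbed = emitted ⇒ πR²·S(1−A) = 4πR²·σT_eq⁴, so T_eq⁴ = S(1−A)/(4σ).
T_eq = [1.45×10⁵ × 0.26 / (4 × 5.67×10⁻⁸)]^(1/4) = (1.66×10¹¹)^(1/4) = 638 K.

T_eq ≈ 638 K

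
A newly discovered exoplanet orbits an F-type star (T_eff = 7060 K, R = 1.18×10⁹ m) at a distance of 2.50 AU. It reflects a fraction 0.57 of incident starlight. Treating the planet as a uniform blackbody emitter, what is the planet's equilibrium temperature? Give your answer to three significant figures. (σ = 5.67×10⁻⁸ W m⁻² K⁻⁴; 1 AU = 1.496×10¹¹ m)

T_eq ≈ 227 K

d = 2.50 AU = 3.74×10¹¹ m.
L = 4πR_⋆²σT_⋆⁴ = 4π(1.18×10⁹)² × 5.67×10⁻⁸ × (7060)⁴ = 2.46×10²⁷ W.
S = L/(4πd²) = 1400 W m⁻².
Energy balance: absorbed = emitted ⇒ πR²·S(1−A) = 4πR²·σT_eq⁴, so T_eq⁴ = S(1−A)/(4σ).
T_eq = [1400 × 0.43 / (4 × 5.67×10⁻⁸)]^(1/4) = (2.66×10⁹)^(1/4) = 227 K.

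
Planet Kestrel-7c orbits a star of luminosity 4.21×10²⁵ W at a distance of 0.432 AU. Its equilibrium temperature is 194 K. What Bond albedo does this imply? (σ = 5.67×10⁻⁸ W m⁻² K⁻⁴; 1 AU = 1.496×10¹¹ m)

A ≈ 0.60

d = 0.432 AU = 6.46×10¹⁰ m.
Flux: S = L/(4πd²) = 4.21×10²⁵/(4π×(6.46×10¹⁰)²) = 802 W m⁻².
From T_eq⁴ = S(1−A)/(4σ): 1−A = 4σT_eq⁴/S.
1−A = 4 × 5.67×10⁻⁸ × (194)⁴ / 802 = 0.401.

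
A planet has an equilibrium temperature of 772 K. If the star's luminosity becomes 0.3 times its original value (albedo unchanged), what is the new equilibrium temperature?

T_eq ≈ 571 K

T_eq ∝ L^(1/4) · d^(−1/2).
T′ = 772 × 0.3^(1/4) = 571 K.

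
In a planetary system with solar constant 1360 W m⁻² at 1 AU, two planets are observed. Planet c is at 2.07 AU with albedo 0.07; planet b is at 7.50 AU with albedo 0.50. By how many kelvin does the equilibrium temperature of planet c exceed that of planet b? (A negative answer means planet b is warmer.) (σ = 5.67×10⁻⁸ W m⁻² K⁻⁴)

T_eq = [S₀(1−A)/(4σd²)]^(1/4), so T ∝ (1−A)^(1/4) / √d.
T₁ = [1360×0.93/(4×5.67×10⁻⁸×2.07²)]^(1/4) = 189.94 K.
T₂ = [1360×0.50/(4×5.67×10⁻⁸×7.50²)]^(1/4) = 85.44 K.

ΔT ≈ 104.5 K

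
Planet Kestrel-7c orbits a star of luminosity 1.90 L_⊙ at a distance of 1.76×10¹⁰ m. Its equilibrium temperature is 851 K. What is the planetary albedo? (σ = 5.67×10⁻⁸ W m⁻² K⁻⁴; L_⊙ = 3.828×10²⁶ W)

A ≈ 0.36

L = 1.90 × 3.828×10²⁶ = 7.27×10²⁶ W.
Flux: S = L/(4πd²) = 7.27×10²⁶/(4π×(1.76×10¹⁰)²) = 1.87×10⁵ W m⁻².
From T_eq⁴ = S(1−A)/(4σ): 1−A = 4σT_eq⁴/S.
1−A = 4 × 5.67×10⁻⁸ × (851)⁴ / 1.87×10⁵ = 0.637.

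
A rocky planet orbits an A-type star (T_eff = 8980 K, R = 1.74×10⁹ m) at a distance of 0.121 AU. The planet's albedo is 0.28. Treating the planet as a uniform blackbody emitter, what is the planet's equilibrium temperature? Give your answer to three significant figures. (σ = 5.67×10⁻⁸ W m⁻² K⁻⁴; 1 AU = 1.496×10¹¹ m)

T_eq ≈ 1810 K

d = 0.121 AU = 1.81×10¹⁰ m.
L = 4πR_⋆²σT_⋆⁴ = 4π(1.74×10⁹)² × 5.67×10⁻⁸ × (8980)⁴ = 1.40×10²⁸ W.
S = L/(4πd²) = 3.41×10⁶ W m⁻².
Energy balance: absorbed = emitted ⇒ πR²·S(1−A) = 4πR²·σT_eq⁴, so T_eq⁴ = S(1−A)/(4σ).
T_eq = [3.41×10⁶ × 0.72 / (4 × 5.67×10⁻⁸)]^(1/4) = (1.08×10¹³)^(1/4) = 1810 K.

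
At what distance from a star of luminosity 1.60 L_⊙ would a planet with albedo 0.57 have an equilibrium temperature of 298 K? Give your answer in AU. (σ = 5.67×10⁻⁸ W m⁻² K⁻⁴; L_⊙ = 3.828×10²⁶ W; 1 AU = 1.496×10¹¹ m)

d ≈ 0.724 AU

L = 1.60 × 3.828×10²⁶ = 6.12×10²⁶ W.
From T_eq⁴ = L(1−A)/(16πσd²): d = √[L(1−A)/(16πσT_eq⁴)].
d = √[6.12×10²⁶ × 0.43 / (16π × 5.67×10⁻⁸ × (298)⁴)] = 1.08×10¹¹ m = 0.724 AU.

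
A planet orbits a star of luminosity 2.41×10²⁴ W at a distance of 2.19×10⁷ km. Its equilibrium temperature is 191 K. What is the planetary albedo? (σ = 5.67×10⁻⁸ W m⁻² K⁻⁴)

d = 2.19×10⁷ km = 2.19×10¹⁰ m.
Flux: S = L/(4πd²) = 2.41×10²⁴/(4π×(2.19×10¹⁰)²) = 400 W m⁻².
From T_eq⁴ = S(1−A)/(4σ): 1−A = 4σT_eq⁴/S.
1−A = 4 × 5.67×10⁻⁸ × (191)⁴ / 400 = 0.755.

A ≈ 0.25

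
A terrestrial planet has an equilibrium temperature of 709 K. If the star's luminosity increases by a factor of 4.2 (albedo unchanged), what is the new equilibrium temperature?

T_eq ∝ L^(1/4) · d^(−1/2).
T′ = 709 × 4.2^(1/4) = 1010 K.

T_eq ≈ 1010 K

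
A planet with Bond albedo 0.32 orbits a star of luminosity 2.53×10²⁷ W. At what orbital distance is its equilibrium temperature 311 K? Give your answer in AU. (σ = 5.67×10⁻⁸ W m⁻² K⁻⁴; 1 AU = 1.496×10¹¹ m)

d ≈ 1.70 AU

From T_eq⁴ = L(1−A)/(16πσd²): d = √[L(1−A)/(16πσT_eq⁴)].
d = √[2.53×10²⁷ × 0.68 / (16π × 5.67×10⁻⁸ × (311)⁴)] = 2.54×10¹¹ m = 1.70 AU.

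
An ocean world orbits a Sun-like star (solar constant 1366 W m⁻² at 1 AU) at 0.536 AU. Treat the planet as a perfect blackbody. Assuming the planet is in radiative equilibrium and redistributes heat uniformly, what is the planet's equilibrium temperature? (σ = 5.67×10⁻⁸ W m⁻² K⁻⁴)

T_eq ≈ 381 K

Flux at 0.536 AU: S = 1366/0.536² = 4750 W m⁻².
Energy balance: absorbed = emitted ⇒ πR²·S(1−A) = 4πR²·σT_eq⁴, so T_eq⁴ = S(1−A)/(4σ).
T_eq = [4750 × 1.00 / (4 × 5.67×10⁻⁸)]^(1/4) = (2.10×10¹⁰)^(1/4) = 381 K.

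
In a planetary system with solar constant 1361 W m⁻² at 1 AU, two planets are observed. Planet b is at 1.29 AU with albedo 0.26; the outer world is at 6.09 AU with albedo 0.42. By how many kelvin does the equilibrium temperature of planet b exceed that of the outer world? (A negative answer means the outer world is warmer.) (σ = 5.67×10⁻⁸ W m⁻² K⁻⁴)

T_eq = [S₀(1−A)/(4σd²)]^(1/4), so T ∝ (1−A)^(1/4) / √d.
T₁ = [1361×0.74/(4×5.67×10⁻⁸×1.29²)]^(1/4) = 227.28 K.
T₂ = [1361×0.58/(4×5.67×10⁻⁸×6.09²)]^(1/4) = 98.42 K.

ΔT ≈ 128.9 K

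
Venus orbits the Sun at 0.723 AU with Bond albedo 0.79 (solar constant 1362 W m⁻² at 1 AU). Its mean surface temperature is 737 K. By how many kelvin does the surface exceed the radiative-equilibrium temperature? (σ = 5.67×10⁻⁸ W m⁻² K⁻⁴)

S = 1362/0.723² = 2606 W m⁻².
T_eq = [S(1−A)/(4σ)]^(1/4) = [2606×0.21/(4×5.67×10⁻⁸)]^(1/4) = 221.6 K.
ΔT = T_surf − T_eq = 737 − 221.6.

ΔT ≈ 515.4 K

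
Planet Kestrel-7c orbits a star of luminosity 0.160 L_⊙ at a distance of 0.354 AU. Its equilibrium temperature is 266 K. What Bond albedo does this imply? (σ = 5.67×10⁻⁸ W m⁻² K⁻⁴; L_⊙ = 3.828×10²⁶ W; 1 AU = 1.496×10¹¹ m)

A ≈ 0.35

d = 0.354 AU = 5.30×10¹⁰ m.
L = 0.160 × 3.828×10²⁶ = 6.12×10²⁵ W.
Flux: S = L/(4πd²) = 6.12×10²⁵/(4π×(5.30×10¹⁰)²) = 1740 W m⁻².
From T_eq⁴ = S(1−A)/(4σ): 1−A = 4σT_eq⁴/S.
1−A = 4 × 5.67×10⁻⁸ × (266)⁴ / 1740 = 0.653.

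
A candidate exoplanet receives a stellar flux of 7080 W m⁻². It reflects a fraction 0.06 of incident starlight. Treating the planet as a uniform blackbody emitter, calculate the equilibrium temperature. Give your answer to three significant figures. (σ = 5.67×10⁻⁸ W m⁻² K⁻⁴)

T_eq ≈ 414 K

Energy balance: absorbed = emitted ⇒ πR²·S(1−A) = 4πR²·σT_eq⁴, so T_eq⁴ = S(1−A)/(4σ).
T_eq = [7080 × 0.94 / (4 × 5.67×10⁻⁸)]^(1/4) = (2.93×10¹⁰)^(1/4) = 414 K.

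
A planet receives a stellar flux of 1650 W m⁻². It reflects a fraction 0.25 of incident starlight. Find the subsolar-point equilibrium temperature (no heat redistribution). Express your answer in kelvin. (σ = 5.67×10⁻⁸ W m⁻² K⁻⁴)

At the subsolar point the surface absorbs S(1−A) and emits σT⁴ per unit area — no factor of 4, since only the local patch is in balance.
T = [1650 × 0.75 / 5.67×10⁻⁸]^(1/4) = (2.18×10¹⁰)^(1/4) = 384 K.

T_ss ≈ 384 K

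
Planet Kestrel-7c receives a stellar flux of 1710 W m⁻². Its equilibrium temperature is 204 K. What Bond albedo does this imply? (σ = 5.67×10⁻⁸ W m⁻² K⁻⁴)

From T_eq⁴ = S(1−A)/(4σ): 1−A = 4σT_eq⁴/S.
1−A = 4 × 5.67×10⁻⁸ × (204)⁴ / 1710 = 0.230.

A ≈ 0.77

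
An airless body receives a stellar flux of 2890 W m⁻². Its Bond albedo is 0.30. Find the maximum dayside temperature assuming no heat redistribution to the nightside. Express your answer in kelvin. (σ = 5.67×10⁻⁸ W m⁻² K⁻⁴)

T_ss ≈ 435 K

With no redistribution each surface element balances locally: S(1−A) = σT⁴.
T = [2890 × 0.70 / 5.67×10⁻⁸]^(1/4) = (3.57×10¹⁰)^(1/4) = 435 K.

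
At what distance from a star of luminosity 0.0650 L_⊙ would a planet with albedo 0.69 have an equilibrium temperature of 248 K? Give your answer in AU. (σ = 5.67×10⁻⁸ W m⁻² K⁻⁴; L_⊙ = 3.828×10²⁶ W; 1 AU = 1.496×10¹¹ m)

L = 0.0650 × 3.828×10²⁶ = 2.49×10²⁵ W.
From T_eq⁴ = L(1−A)/(16πσd²): d = √[L(1−A)/(16πσT_eq⁴)].
d = √[2.49×10²⁵ × 0.31 / (16π × 5.67×10⁻⁸ × (248)⁴)] = 2.67×10¹⁰ m = 0.179 AU.

d ≈ 0.179 AU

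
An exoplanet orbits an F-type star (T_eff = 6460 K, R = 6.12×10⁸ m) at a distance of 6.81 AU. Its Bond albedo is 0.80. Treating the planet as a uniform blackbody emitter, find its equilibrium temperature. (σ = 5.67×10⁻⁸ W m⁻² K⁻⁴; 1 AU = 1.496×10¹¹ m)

T_eq ≈ 74.9 K

d = 6.81 AU = 1.02×10¹² m.
L = 4πR_⋆²σT_⋆⁴ = 4π(6.12×10⁸)² × 5.67×10⁻⁸ × (6460)⁴ = 4.65×10²⁶ W.
S = L/(4πd²) = 35.6 W m⁻².
Energy balance: absorbed = emitted ⇒ πR²·S(1−A) = 4πR²·σT_eq⁴, so T_eq⁴ = S(1−A)/(4σ).
T_eq = [35.6 × 0.20 / (4 × 5.67×10⁻⁸)]^(1/4) = (3.14×10⁷)^(1/4) = 74.9 K.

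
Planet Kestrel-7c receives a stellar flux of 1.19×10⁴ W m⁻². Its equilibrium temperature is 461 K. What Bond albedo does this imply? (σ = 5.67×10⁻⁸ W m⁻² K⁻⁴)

From T_eq⁴ = S(1−A)/(4σ): 1−A = 4σT_eq⁴/S.
1−A = 4 × 5.67×10⁻⁸ × (461)⁴ / 1.19×10⁴ = 0.861.

A ≈ 0.14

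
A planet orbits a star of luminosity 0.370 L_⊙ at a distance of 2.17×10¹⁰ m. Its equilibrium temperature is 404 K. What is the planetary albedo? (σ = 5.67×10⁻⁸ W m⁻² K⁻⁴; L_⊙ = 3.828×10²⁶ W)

L = 0.370 × 3.828×10²⁶ = 1.42×10²⁶ W.
Flux: S = L/(4πd²) = 1.42×10²⁶/(4π×(2.17×10¹⁰)²) = 2.39×10⁴ W m⁻².
From T_eq⁴ = S(1−A)/(4σ): 1−A = 4σT_eq⁴/S.
1−A = 4 × 5.67×10⁻⁸ × (404)⁴ / 2.39×10⁴ = 0.252.

A ≈ 0.75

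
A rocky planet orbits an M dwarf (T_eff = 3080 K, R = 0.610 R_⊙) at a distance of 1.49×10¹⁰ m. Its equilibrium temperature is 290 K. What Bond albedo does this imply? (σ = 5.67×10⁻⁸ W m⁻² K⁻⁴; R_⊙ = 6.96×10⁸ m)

R_⋆ = 0.610 × 6.96×10⁸ = 4.25×10⁸ m.
L = 4πR_⋆²σT_⋆⁴ = 4π(4.25×10⁸)² × 5.67×10⁻⁸ × (3080)⁴ = 1.16×10²⁵ W.
S = L/(4πd²) = 4140 W m⁻².
From T_eq⁴ = S(1−A)/(4σ): 1−A = 4σT_eq⁴/S.
1−A = 4 × 5.67×10⁻⁸ × (290)⁴ / 4140 = 0.387.

A ≈ 0.61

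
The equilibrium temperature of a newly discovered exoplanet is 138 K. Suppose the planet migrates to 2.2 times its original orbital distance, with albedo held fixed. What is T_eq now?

T_eq ∝ L^(1/4) · d^(−1/2).
T′ = 138 / 2.2^(1/2) = 93.0 K.

T_eq ≈ 93.0 K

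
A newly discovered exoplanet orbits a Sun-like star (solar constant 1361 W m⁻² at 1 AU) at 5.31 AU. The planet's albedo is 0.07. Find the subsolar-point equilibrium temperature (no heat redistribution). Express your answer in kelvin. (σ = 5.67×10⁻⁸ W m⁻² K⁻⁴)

T_ss ≈ 168 K

Flux at 5.31 AU: S = 1361/5.31² = 48.3 W m⁻².
At the subsolar point the surface absorbs S(1−A) and emits σT⁴ per unit area — no factor of 4, since only the local patch is in balance.
T = [48.3 × 0.93 / 5.67×10⁻⁸]^(1/4) = (7.92×10⁸)^(1/4) = 168 K.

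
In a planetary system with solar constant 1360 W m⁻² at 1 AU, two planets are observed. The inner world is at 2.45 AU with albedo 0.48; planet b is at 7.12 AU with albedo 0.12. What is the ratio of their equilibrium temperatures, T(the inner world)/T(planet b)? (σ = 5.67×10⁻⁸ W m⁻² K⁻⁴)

T_eq = [S₀(1−A)/(4σd²)]^(1/4), so T ∝ (1−A)^(1/4) / √d.
T₁ = [1360×0.52/(4×5.67×10⁻⁸×2.45²)]^(1/4) = 150.97 K.
T₂ = [1360×0.88/(4×5.67×10⁻⁸×7.12²)]^(1/4) = 101.01 K.

T₁/T₂ ≈ 1.495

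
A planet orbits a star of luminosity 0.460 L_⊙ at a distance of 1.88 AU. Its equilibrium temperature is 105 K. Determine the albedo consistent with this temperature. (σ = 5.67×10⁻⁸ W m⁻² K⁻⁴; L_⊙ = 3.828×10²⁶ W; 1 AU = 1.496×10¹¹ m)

d = 1.88 AU = 2.81×10¹¹ m.
L = 0.460 × 3.828×10²⁶ = 1.76×10²⁶ W.
Flux: S = L/(4πd²) = 1.76×10²⁶/(4π×(2.81×10¹¹)²) = 177 W m⁻².
From T_eq⁴ = S(1−A)/(4σ): 1−A = 4σT_eq⁴/S.
1−A = 4 × 5.67×10⁻⁸ × (105)⁴ / 177 = 0.156.

A ≈ 0.84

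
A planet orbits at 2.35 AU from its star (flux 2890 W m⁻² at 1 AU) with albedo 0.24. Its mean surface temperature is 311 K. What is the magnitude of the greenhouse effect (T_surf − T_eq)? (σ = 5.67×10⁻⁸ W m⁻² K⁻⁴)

S = 2890/2.35² = 523.3 W m⁻².
T_eq = [S(1−A)/(4σ)]^(1/4) = [523.3×0.76/(4×5.67×10⁻⁸)]^(1/4) = 204.6 K.
ΔT = T_surf − T_eq = 311 − 204.6.

ΔT ≈ 106.4 K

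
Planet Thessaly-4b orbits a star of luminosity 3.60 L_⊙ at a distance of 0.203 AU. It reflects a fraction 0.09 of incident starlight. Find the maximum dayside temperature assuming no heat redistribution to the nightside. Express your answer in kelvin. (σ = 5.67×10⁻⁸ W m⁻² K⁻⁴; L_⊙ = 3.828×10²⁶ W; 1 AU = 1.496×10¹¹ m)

d = 0.203 AU = 3.04×10¹⁰ m.
L = 3.60 × 3.828×10²⁶ = 1.38×10²⁷ W.
Flux: S = L/(4πd²) = 1.38×10²⁷/(4π×(3.04×10¹⁰)²) = 1.19×10⁵ W m⁻².
With no redistribution each surface element balances locally: S(1−A) = σT⁴.
T = [1.19×10⁵ × 0.91 / 5.67×10⁻⁸]^(1/4) = (1.91×10¹²)^(1/4) = 1180 K.

T_ss ≈ 1180 K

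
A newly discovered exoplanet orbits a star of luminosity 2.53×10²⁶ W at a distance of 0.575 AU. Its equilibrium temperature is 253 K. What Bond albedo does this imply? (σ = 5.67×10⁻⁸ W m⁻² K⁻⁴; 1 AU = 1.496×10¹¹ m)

d = 0.575 AU = 8.60×10¹⁰ m.
Flux: S = L/(4πd²) = 2.53×10²⁶/(4π×(8.60×10¹⁰)²) = 2720 W m⁻².
From T_eq⁴ = S(1−A)/(4σ): 1−A = 4σT_eq⁴/S.
1−A = 4 × 5.67×10⁻⁸ × (253)⁴ / 2720 = 0.342.

A ≈ 0.66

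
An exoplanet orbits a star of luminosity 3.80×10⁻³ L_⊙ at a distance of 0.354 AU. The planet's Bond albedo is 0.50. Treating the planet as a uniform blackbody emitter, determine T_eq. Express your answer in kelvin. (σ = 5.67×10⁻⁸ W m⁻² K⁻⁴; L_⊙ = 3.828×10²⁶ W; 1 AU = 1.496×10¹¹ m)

d = 0.354 AU = 5.30×10¹⁰ m.
L = 3.80×10⁻³ × 3.828×10²⁶ = 1.45×10²⁴ W.
Flux: S = L/(4πd²) = 1.45×10²⁴/(4π×(5.30×10¹⁰)²) = 41.3 W m⁻².
Energy balance: absorbed = emitted ⇒ πR²·S(1−A) = 4πR²·σT_eq⁴, so T_eq⁴ = S(1−A)/(4σ).
T_eq = [41.3 × 0.50 / (4 × 5.67×10⁻⁸)]^(1/4) = (9.10×10⁷)^(1/4) = 97.7 K.

T_eq ≈ 97.7 K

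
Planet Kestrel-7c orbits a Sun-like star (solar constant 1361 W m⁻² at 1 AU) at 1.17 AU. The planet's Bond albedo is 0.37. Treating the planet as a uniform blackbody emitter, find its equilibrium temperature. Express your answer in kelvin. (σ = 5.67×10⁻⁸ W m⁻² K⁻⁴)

T_eq ≈ 229 K

Flux at 1.17 AU: S = 1361/1.17² = 994 W m⁻².
Energy balance: absorbed = emitted ⇒ πR²·S(1−A) = 4πR²·σT_eq⁴, so T_eq⁴ = S(1−A)/(4σ).
T_eq = [994 × 0.63 / (4 × 5.67×10⁻⁸)]^(1/4) = (2.76×10⁹)^(1/4) = 229 K.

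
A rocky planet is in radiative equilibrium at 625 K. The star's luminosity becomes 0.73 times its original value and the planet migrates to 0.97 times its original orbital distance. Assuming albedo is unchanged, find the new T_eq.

T_eq ∝ L^(1/4) · d^(−1/2).
T′ = 625 × 0.73^(1/4) / 0.97^(1/2) = 587 K.

T_eq ≈ 587 K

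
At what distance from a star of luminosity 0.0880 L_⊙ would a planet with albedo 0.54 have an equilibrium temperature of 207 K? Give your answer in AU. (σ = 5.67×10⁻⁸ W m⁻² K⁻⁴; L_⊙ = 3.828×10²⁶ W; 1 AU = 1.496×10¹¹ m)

L = 0.0880 × 3.828×10²⁶ = 3.37×10²⁵ W.
From T_eq⁴ = L(1−A)/(16πσd²): d = √[L(1−A)/(16πσT_eq⁴)].
d = √[3.37×10²⁵ × 0.46 / (16π × 5.67×10⁻⁸ × (207)⁴)] = 5.44×10¹⁰ m = 0.364 AU.

d ≈ 0.364 AU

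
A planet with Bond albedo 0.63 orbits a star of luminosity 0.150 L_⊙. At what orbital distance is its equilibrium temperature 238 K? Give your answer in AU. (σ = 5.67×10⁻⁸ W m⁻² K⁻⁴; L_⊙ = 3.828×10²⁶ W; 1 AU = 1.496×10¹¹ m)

d ≈ 0.322 AU

L = 0.150 × 3.828×10²⁶ = 5.74×10²⁵ W.
From T_eq⁴ = L(1−A)/(16πσd²): d = √[L(1−A)/(16πσT_eq⁴)].
d = √[5.74×10²⁵ × 0.37 / (16π × 5.67×10⁻⁸ × (238)⁴)] = 4.82×10¹⁰ m = 0.322 AU.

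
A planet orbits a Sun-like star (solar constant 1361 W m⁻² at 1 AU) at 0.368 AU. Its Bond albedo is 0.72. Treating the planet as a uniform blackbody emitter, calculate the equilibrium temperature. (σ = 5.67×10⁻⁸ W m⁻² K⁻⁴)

T_eq ≈ 334 K

Flux at 0.368 AU: S = 1361/0.368² = 1.00×10⁴ W m⁻².
Energy balance: absorbed = emitted ⇒ πR²·S(1−A) = 4πR²·σT_eq⁴, so T_eq⁴ = S(1−A)/(4σ).
T_eq = [1.00×10⁴ × 0.28 / (4 × 5.67×10⁻⁸)]^(1/4) = (1.24×10¹⁰)^(1/4) = 334 K.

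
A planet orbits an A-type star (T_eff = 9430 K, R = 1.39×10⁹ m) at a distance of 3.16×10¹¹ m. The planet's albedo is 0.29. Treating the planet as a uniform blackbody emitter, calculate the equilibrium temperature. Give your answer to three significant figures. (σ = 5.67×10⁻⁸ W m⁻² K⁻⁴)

T_eq ≈ 406 K

L = 4πR_⋆²σT_⋆⁴ = 4π(1.39×10⁹)² × 5.67×10⁻⁸ × (9430)⁴ = 1.09×10²⁸ W.
S = L/(4πd²) = 8680 W m⁻².
Energy balance: absorbed = emitted ⇒ πR²·S(1−A) = 4πR²·σT_eq⁴, so T_eq⁴ = S(1−A)/(4σ).
T_eq = [8680 × 0.71 / (4 × 5.67×10⁻⁸)]^(1/4) = (2.72×10¹⁰)^(1/4) = 406 K.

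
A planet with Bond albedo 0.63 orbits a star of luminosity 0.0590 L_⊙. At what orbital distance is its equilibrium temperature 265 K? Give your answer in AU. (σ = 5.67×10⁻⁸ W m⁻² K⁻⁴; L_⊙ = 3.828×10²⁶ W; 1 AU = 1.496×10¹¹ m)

L = 0.0590 × 3.828×10²⁶ = 2.26×10²⁵ W.
From T_eq⁴ = L(1−A)/(16πσd²): d = √[L(1−A)/(16πσT_eq⁴)].
d = √[2.26×10²⁵ × 0.37 / (16π × 5.67×10⁻⁸ × (265)⁴)] = 2.44×10¹⁰ m = 0.163 AU.

d ≈ 0.163 AU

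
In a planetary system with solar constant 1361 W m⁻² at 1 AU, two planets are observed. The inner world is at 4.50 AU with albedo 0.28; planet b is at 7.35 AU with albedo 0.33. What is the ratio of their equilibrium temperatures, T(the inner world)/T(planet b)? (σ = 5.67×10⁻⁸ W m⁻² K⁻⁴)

T_eq = [S₀(1−A)/(4σd²)]^(1/4), so T ∝ (1−A)^(1/4) / √d.
T₁ = [1361×0.72/(4×5.67×10⁻⁸×4.50²)]^(1/4) = 120.86 K.
T₂ = [1361×0.67/(4×5.67×10⁻⁸×7.35²)]^(1/4) = 92.88 K.

T₁/T₂ ≈ 1.301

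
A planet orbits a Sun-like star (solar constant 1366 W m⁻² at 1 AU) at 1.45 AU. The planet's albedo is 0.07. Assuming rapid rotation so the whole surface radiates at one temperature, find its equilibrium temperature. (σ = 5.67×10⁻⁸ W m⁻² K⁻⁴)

T_eq ≈ 227 K

Flux at 1.45 AU: S = 1366/1.45² = 650 W m⁻².
Energy balance: absorbed = emitted ⇒ πR²·S(1−A) = 4πR²·σT_eq⁴, so T_eq⁴ = S(1−A)/(4σ).
T_eq = [650 × 0.93 / (4 × 5.67×10⁻⁸)]^(1/4) = (2.66×10⁹)^(1/4) = 227 K.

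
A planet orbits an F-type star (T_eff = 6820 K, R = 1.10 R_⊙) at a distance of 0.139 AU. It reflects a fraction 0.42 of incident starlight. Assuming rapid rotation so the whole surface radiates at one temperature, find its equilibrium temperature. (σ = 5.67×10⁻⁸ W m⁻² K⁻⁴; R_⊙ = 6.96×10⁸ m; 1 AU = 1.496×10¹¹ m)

T_eq ≈ 808 K

R_⋆ = 1.10 × 6.96×10⁸ = 7.66×10⁸ m.
d = 0.139 AU = 2.08×10¹⁰ m.
L = 4πR_⋆²σT_⋆⁴ = 4π(7.66×10⁸)² × 5.67×10⁻⁸ × (6820)⁴ = 9.04×10²⁶ W.
S = L/(4πd²) = 1.66×10⁵ W m⁻².
Energy balance: absorbed = emitted ⇒ πR²·S(1−A) = 4πR²·σT_eq⁴, so T_eq⁴ = S(1−A)/(4σ).
T_eq = [1.66×10⁵ × 0.58 / (4 × 5.67×10⁻⁸)]^(1/4) = (4.25×10¹¹)^(1/4) = 808 K.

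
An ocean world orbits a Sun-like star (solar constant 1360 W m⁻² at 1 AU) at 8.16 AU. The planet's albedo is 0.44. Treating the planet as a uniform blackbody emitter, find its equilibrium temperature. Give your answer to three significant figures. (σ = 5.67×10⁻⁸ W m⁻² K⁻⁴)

T_eq ≈ 84.3 K

Flux at 8.16 AU: S = 1360/8.16² = 20.4 W m⁻².
Energy balance: absorbed = emitted ⇒ πR²·S(1−A) = 4πR²·σT_eq⁴, so T_eq⁴ = S(1−A)/(4σ).
T_eq = [20.4 × 0.56 / (4 × 5.67×10⁻⁸)]^(1/4) = (5.04×10⁷)^(1/4) = 84.3 K.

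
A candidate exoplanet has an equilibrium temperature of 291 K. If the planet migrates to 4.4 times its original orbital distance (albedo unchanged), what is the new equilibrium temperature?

T_eq ≈ 139 K

T_eq ∝ L^(1/4) · d^(−1/2).
T′ = 291 / 4.4^(1/2) = 139 K.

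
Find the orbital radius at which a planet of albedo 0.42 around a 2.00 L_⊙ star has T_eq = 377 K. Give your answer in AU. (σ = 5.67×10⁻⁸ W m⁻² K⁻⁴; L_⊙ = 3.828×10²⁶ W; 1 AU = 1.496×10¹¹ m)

d ≈ 0.587 AU

L = 2.00 × 3.828×10²⁶ = 7.66×10²⁶ W.
From T_eq⁴ = L(1−A)/(16πσd²): d = √[L(1−A)/(16πσT_eq⁴)].
d = √[7.66×10²⁶ × 0.58 / (16π × 5.67×10⁻⁸ × (377)⁴)] = 8.78×10¹⁰ m = 0.587 AU.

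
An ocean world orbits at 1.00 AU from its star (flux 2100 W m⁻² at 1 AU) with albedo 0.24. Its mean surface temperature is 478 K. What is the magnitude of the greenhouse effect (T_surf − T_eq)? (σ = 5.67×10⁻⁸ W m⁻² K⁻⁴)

ΔT ≈ 188.4 K

S = 2100/1.00² = 2100 W m⁻².
T_eq = [S(1−A)/(4σ)]^(1/4) = [2100×0.76/(4×5.67×10⁻⁸)]^(1/4) = 289.6 K.
ΔT = T_surf − T_eq = 478 − 289.6.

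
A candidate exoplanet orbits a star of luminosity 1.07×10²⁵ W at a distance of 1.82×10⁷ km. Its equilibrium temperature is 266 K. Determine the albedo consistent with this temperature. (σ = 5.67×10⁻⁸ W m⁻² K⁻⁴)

d = 1.82×10⁷ km = 1.82×10¹⁰ m.
Flux: S = L/(4πd²) = 1.07×10²⁵/(4π×(1.82×10¹⁰)²) = 2570 W m⁻².
From T_eq⁴ = S(1−A)/(4σ): 1−A = 4σT_eq⁴/S.
1−A = 4 × 5.67×10⁻⁸ × (266)⁴ / 2570 = 0.442.

A ≈ 0.56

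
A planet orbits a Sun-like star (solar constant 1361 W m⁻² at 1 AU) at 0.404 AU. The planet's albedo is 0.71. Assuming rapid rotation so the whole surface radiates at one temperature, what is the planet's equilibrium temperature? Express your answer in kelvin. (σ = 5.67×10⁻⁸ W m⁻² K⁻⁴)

Flux at 0.404 AU: S = 1361/0.404² = 8340 W m⁻².
Energy balance: absorbed = emitted ⇒ πR²·S(1−A) = 4πR²·σT_eq⁴, so T_eq⁴ = S(1−A)/(4σ).
T_eq = [8340 × 0.29 / (4 × 5.67×10⁻⁸)]^(1/4) = (1.07×10¹⁰)^(1/4) = 321 K.

T_eq ≈ 321 K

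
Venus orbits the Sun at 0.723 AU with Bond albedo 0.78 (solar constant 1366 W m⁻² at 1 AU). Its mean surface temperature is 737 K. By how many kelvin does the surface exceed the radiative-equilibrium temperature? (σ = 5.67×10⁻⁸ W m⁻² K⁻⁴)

S = 1366/0.723² = 2613 W m⁻².
T_eq = [S(1−A)/(4σ)]^(1/4) = [2613×0.22/(4×5.67×10⁻⁸)]^(1/4) = 224.4 K.
ΔT = T_surf − T_eq = 737 − 224.4.

ΔT ≈ 512.6 K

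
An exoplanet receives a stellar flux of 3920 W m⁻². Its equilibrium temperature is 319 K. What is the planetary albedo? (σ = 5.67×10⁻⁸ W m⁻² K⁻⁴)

From T_eq⁴ = S(1−A)/(4σ): 1−A = 4σT_eq⁴/S.
1−A = 4 × 5.67×10⁻⁸ × (319)⁴ / 3920 = 0.599.

A ≈ 0.40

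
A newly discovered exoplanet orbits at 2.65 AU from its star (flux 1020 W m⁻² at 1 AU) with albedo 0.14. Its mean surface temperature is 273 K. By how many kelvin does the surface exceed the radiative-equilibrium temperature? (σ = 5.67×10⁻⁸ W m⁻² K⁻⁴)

S = 1020/2.65² = 145.2 W m⁻².
T_eq = [S(1−A)/(4σ)]^(1/4) = [145.2×0.86/(4×5.67×10⁻⁸)]^(1/4) = 153.2 K.
ΔT = T_surf − T_eq = 273 − 153.2.

ΔT ≈ 119.8 K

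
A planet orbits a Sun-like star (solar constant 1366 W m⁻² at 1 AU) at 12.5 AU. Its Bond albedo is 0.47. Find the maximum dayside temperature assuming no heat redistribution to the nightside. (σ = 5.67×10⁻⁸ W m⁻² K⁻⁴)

Flux at 12.5 AU: S = 1366/12.5² = 8.74 W m⁻².
With no redistribution each surface element balances locally: S(1−A) = σT⁴.
T = [8.74 × 0.53 / 5.67×10⁻⁸]^(1/4) = (8.17×10⁷)^(1/4) = 95.1 K.

T_ss ≈ 95.1 K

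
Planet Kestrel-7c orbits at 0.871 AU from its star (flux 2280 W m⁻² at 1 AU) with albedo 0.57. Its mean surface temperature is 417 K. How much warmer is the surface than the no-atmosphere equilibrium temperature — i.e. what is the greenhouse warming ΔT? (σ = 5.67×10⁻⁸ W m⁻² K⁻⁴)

S = 2280/0.871² = 3005 W m⁻².
T_eq = [S(1−A)/(4σ)]^(1/4) = [3005×0.43/(4×5.67×10⁻⁸)]^(1/4) = 274.7 K.
ΔT = T_surf − T_eq = 417 − 274.7.

ΔT ≈ 142.3 K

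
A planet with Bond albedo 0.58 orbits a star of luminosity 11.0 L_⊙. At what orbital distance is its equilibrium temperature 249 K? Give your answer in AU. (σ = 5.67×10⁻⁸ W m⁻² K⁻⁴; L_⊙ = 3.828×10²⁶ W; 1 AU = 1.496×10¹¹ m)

L = 11.0 × 3.828×10²⁶ = 4.21×10²⁷ W.
From T_eq⁴ = L(1−A)/(16πσd²): d = √[L(1−A)/(16πσT_eq⁴)].
d = √[4.21×10²⁷ × 0.42 / (16π × 5.67×10⁻⁸ × (249)⁴)] = 4.02×10¹¹ m = 2.69 AU.

d ≈ 2.69 AU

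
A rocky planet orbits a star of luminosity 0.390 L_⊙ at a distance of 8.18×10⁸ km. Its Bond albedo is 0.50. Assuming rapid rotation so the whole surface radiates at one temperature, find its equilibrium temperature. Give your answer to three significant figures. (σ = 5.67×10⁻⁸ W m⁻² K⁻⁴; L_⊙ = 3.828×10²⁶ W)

T_eq ≈ 79.1 K

d = 8.18×10⁸ km = 8.18×10¹¹ m.
L = 0.390 × 3.828×10²⁶ = 1.49×10²⁶ W.
Flux: S = L/(4πd²) = 1.49×10²⁶/(4π×(8.18×10¹¹)²) = 17.8 W m⁻².
Energy balance: absorbed = emitted ⇒ πR²·S(1−A) = 4πR²·σT_eq⁴, so T_eq⁴ = S(1−A)/(4σ).
T_eq = [17.8 × 0.50 / (4 × 5.67×10⁻⁸)]^(1/4) = (3.91×10⁷)^(1/4) = 79.1 K.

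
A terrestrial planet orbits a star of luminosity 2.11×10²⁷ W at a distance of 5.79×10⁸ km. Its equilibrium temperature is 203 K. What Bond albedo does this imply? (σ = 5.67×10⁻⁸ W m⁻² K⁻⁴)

A ≈ 0.23

d = 5.79×10⁸ km = 5.79×10¹¹ m.
Flux: S = L/(4πd²) = 2.11×10²⁷/(4π×(5.79×10¹¹)²) = 501 W m⁻².
From T_eq⁴ = S(1−A)/(4σ): 1−A = 4σT_eq⁴/S.
1−A = 4 × 5.67×10⁻⁸ × (203)⁴ / 501 = 0.769.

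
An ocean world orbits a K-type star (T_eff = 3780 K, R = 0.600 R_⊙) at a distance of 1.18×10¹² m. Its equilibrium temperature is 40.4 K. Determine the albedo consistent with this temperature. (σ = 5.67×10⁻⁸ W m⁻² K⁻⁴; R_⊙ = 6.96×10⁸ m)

A ≈ 0.58

R_⋆ = 0.600 × 6.96×10⁸ = 4.18×10⁸ m.
L = 4πR_⋆²σT_⋆⁴ = 4π(4.18×10⁸)² × 5.67×10⁻⁸ × (3780)⁴ = 2.54×10²⁵ W.
S = L/(4πd²) = 1.45 W m⁻².
From T_eq⁴ = S(1−A)/(4σ): 1−A = 4σT_eq⁴/S.
1−A = 4 × 5.67×10⁻⁸ × (40.4)⁴ / 1.45 = 0.417.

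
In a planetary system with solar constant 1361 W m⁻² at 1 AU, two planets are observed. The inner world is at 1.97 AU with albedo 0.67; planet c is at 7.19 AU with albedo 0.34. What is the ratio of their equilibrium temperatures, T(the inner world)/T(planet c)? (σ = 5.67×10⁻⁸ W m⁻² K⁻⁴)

T₁/T₂ ≈ 1.606

T_eq = [S₀(1−A)/(4σd²)]^(1/4), so T ∝ (1−A)^(1/4) / √d.
T₁ = [1361×0.33/(4×5.67×10⁻⁸×1.97²)]^(1/4) = 150.30 K.
T₂ = [1361×0.66/(4×5.67×10⁻⁸×7.19²)]^(1/4) = 93.56 K.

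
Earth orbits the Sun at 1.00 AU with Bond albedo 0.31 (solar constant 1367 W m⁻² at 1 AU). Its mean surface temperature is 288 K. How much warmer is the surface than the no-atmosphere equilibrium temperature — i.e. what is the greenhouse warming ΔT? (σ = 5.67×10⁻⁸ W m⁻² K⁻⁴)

ΔT ≈ 34.1 K

S = 1367/1.00² = 1367 W m⁻².
T_eq = [S(1−A)/(4σ)]^(1/4) = [1367×0.69/(4×5.67×10⁻⁸)]^(1/4) = 253.9 K.
ΔT = T_surf − T_eq = 288 − 253.9.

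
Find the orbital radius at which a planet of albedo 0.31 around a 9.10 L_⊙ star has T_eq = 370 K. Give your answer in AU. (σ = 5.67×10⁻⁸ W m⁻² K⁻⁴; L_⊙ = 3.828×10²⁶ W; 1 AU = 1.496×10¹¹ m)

L = 9.10 × 3.828×10²⁶ = 3.48×10²⁷ W.
From T_eq⁴ = L(1−A)/(16πσd²): d = √[L(1−A)/(16πσT_eq⁴)].
d = √[3.48×10²⁷ × 0.69 / (16π × 5.67×10⁻⁸ × (370)⁴)] = 2.12×10¹¹ m = 1.42 AU.

d ≈ 1.42 AU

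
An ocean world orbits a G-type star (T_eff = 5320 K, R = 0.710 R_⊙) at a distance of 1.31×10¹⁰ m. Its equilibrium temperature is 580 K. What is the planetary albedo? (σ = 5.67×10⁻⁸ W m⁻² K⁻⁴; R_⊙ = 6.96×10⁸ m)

R_⋆ = 0.710 × 6.96×10⁸ = 4.94×10⁸ m.
L = 4πR_⋆²σT_⋆⁴ = 4π(4.94×10⁸)² × 5.67×10⁻⁸ × (5320)⁴ = 1.39×10²⁶ W.
S = L/(4πd²) = 6.46×10⁴ W m⁻².
From T_eq⁴ = S(1−A)/(4σ): 1−A = 4σT_eq⁴/S.
1−A = 4 × 5.67×10⁻⁸ × (580)⁴ / 6.46×10⁴ = 0.397.

A ≈ 0.60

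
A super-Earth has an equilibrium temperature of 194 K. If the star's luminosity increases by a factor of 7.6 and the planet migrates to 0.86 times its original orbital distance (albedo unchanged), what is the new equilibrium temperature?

T_eq ≈ 347 K

T_eq ∝ L^(1/4) · d^(−1/2).
T′ = 194 × 7.6^(1/4) / 0.86^(1/2) = 347 K.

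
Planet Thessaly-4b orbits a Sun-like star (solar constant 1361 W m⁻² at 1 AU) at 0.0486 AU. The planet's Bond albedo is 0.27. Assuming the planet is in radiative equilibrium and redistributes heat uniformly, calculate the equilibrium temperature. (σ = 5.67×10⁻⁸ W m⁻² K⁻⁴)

T_eq ≈ 1170 K

Flux at 0.0486 AU: S = 1361/0.0486² = 5.76×10⁵ W m⁻².
Energy balance: absorbed = emitted ⇒ πR²·S(1−A) = 4πR²·σT_eq⁴, so T_eq⁴ = S(1−A)/(4σ).
T_eq = [5.76×10⁵ × 0.73 / (4 × 5.67×10⁻⁸)]^(1/4) = (1.85×10¹²)^(1/4) = 1170 K.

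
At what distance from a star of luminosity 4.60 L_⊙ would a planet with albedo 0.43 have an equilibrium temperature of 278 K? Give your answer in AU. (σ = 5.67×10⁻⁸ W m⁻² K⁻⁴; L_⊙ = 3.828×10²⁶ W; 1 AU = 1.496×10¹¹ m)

L = 4.60 × 3.828×10²⁶ = 1.76×10²⁷ W.
From T_eq⁴ = L(1−A)/(16πσd²): d = √[L(1−A)/(16πσT_eq⁴)].
d = √[1.76×10²⁷ × 0.57 / (16π × 5.67×10⁻⁸ × (278)⁴)] = 2.43×10¹¹ m = 1.62 AU.

d ≈ 1.62 AU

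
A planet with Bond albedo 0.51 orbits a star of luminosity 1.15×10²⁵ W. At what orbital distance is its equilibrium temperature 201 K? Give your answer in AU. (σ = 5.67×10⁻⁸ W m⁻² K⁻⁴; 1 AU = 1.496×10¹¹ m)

d ≈ 0.233 AU

From T_eq⁴ = L(1−A)/(16πσd²): d = √[L(1−A)/(16πσT_eq⁴)].
d = √[1.15×10²⁵ × 0.49 / (16π × 5.67×10⁻⁸ × (201)⁴)] = 3.48×10¹⁰ m = 0.233 AU.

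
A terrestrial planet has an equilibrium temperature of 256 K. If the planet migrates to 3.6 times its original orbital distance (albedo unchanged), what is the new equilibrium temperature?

T_eq ≈ 135 K

T_eq ∝ L^(1/4) · d^(−1/2).
T′ = 256 / 3.6^(1/2) = 135 K.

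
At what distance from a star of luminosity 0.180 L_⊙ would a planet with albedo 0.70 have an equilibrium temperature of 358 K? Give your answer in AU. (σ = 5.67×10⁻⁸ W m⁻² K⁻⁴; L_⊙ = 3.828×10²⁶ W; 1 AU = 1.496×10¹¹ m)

d ≈ 0.140 AU

L = 0.180 × 3.828×10²⁶ = 6.89×10²⁵ W.
From T_eq⁴ = L(1−A)/(16πσd²): d = √[L(1−A)/(16πσT_eq⁴)].
d = √[6.89×10²⁵ × 0.30 / (16π × 5.67×10⁻⁸ × (358)⁴)] = 2.10×10¹⁰ m = 0.140 AU.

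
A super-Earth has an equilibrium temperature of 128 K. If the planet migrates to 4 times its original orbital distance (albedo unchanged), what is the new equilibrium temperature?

T_eq ∝ L^(1/4) · d^(−1/2).
T′ = 128 / 4^(1/2) = 64.0 K.

T_eq ≈ 64.0 K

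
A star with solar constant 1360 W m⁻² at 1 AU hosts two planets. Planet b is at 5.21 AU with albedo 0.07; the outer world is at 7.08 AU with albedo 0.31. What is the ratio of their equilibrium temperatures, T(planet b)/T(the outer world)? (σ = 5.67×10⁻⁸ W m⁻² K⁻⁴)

T_eq = [S₀(1−A)/(4σd²)]^(1/4), so T ∝ (1−A)^(1/4) / √d.
T₁ = [1360×0.93/(4×5.67×10⁻⁸×5.21²)]^(1/4) = 119.72 K.
T₂ = [1360×0.69/(4×5.67×10⁻⁸×7.08²)]^(1/4) = 95.32 K.

T₁/T₂ ≈ 1.256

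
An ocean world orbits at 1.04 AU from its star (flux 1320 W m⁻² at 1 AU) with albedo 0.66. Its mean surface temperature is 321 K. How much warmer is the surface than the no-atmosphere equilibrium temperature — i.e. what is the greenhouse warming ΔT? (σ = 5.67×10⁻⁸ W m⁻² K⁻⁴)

S = 1320/1.04² = 1220 W m⁻².
T_eq = [S(1−A)/(4σ)]^(1/4) = [1220×0.34/(4×5.67×10⁻⁸)]^(1/4) = 206.8 K.
ΔT = T_surf − T_eq = 321 − 206.8.

ΔT ≈ 114.2 K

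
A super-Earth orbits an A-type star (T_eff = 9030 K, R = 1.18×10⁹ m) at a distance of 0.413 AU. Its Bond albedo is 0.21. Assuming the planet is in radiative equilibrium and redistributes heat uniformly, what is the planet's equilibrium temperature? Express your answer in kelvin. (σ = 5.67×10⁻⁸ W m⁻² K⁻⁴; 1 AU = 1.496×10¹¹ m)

d = 0.413 AU = 6.18×10¹⁰ m.
L = 4πR_⋆²σT_⋆⁴ = 4π(1.18×10⁹)² × 5.67×10⁻⁸ × (9030)⁴ = 6.60×10²⁷ W.
S = L/(4πd²) = 1.38×10⁵ W m⁻².
Energy balance: absorbed = emitted ⇒ πR²·S(1−A) = 4πR²·σT_eq⁴, so T_eq⁴ = S(1−A)/(4σ).
T_eq = [1.38×10⁵ × 0.79 / (4 × 5.67×10⁻⁸)]^(1/4) = (4.79×10¹¹)^(1/4) = 832 K.

T_eq ≈ 832 K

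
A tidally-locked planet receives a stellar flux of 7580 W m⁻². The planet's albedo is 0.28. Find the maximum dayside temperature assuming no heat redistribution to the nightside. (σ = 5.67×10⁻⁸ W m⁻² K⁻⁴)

T_ss ≈ 557 K

With no redistribution each surface element balances locally: S(1−A) = σT⁴.
T = [7580 × 0.72 / 5.67×10⁻⁸]^(1/4) = (9.63×10¹⁰)^(1/4) = 557 K.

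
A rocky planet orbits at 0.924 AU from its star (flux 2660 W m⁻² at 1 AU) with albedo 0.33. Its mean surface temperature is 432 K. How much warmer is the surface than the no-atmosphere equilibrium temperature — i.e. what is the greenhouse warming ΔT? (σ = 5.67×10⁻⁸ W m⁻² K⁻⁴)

S = 2660/0.924² = 3116 W m⁻².
T_eq = [S(1−A)/(4σ)]^(1/4) = [3116×0.67/(4×5.67×10⁻⁸)]^(1/4) = 309.7 K.
ΔT = T_surf − T_eq = 432 − 309.7.

ΔT ≈ 122.3 K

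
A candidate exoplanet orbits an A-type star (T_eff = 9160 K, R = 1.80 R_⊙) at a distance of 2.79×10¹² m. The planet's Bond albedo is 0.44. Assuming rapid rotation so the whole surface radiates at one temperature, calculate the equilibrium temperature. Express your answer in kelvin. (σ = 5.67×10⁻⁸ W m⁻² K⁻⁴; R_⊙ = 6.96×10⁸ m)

R_⋆ = 1.80 × 6.96×10⁸ = 1.25×10⁹ m.
L = 4πR_⋆²σT_⋆⁴ = 4π(1.25×10⁹)² × 5.67×10⁻⁸ × (9160)⁴ = 7.87×10²⁷ W.
S = L/(4πd²) = 80.5 W m⁻².
Energy balance: absorbed = emitted ⇒ πR²·S(1−A) = 4πR²·σT_eq⁴, so T_eq⁴ = S(1−A)/(4σ).
T_eq = [80.5 × 0.56 / (4 × 5.67×10⁻⁸)]^(1/4) = (1.99×10⁸)^(1/4) = 119 K.

T_eq ≈ 119 K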